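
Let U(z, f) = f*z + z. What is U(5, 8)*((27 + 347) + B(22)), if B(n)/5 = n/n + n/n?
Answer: 17280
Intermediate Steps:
U(z, f) = z + f*z
B(n) = 10 (B(n) = 5*(n/n + n/n) = 5*(1 + 1) = 5*2 = 10)
U(5, 8)*((27 + 347) + B(22)) = (5*(1 + 8))*((27 + 347) + 10) = (5*9)*(374 + 10) = 45*384 = 17280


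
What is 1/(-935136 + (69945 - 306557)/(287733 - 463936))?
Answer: -176203/164773531996 ≈ -1.0694e-6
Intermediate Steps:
1/(-935136 + (69945 - 306557)/(287733 - 463936)) = 1/(-935136 - 236612/(-176203)) = 1/(-935136 - 236612*(-1/176203)) = 1/(-935136 + 236612/176203) = 1/(-164773531996/176203) = -176203/164773531996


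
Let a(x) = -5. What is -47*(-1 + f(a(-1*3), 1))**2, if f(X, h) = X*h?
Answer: -1692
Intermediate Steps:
-47*(-1 + f(a(-1*3), 1))**2 = -47*(-1 - 5*1)**2 = -47*(-1 - 5)**2 = -47*(-6)**2 = -47*36 = -1692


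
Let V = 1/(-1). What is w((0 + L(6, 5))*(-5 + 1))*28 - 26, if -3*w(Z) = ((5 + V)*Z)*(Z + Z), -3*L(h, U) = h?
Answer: -14414/3 ≈ -4804.7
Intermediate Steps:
L(h, U) = -h/3
V = -1
w(Z) = -8*Z**2/3 (w(Z) = -(5 - 1)*Z*(Z + Z)/3 = -4*Z*2*Z/3 = -8*Z**2/3)
w((0 + L(6, 5))*(-5 + 1))*28 - 26 = -8*(0 - 1/3*6)**2*(-5 + 1)**2/3*28 - 26 = -8*16*(0 - 2)**2/3*28 - 26 = -8*(-2*(-4))**2/3*28 - 26 = -8/3*8**2*28 - 26 = -8/3*64*28 - 26 = -512/3*28 - 26 = -14336/3 - 26 = -14414/3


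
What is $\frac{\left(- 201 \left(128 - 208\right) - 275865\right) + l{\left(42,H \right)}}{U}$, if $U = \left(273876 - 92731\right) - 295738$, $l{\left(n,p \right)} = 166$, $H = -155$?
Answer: $\frac{259619}{114593} \approx 2.2656$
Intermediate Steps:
$U = -114593$ ($U = 181145 - 295738 = -114593$)
$\frac{\left(- 201 \left(128 - 208\right) - 275865\right) + l{\left(42,H \right)}}{U} = \frac{\left(- 201 \left(128 - 208\right) - 275865\right) + 166}{-114593} = \left(\left(\left(-201\right) \left(-80\right) - 275865\right) + 166\right) \left(- \frac{1}{114593}\right) = \left(\left(16080 - 275865\right) + 166\right) \left(- \frac{1}{114593}\right) = \left(-259785 + 166\right) \left(- \frac{1}{114593}\right) = \left(-259619\right) \left(- \frac{1}{114593}\right) = \frac{259619}{114593}$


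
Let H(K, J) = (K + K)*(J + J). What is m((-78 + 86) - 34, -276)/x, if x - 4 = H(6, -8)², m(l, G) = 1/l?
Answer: -1/958568 ≈ -1.0432e-6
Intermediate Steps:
H(K, J) = 4*J*K (H(K, J) = (2*K)*(2*J) = 4*J*K)
x = 36868 (x = 4 + (4*(-8)*6)² = 4 + (-192)² = 4 + 36864 = 36868)
m((-78 + 86) - 34, -276)/x = 1/(((-78 + 86) - 34)*36868) = (1/36868)/(8 - 34) = (1/36868)/(-26) = -1/26*1/36868 = -1/958568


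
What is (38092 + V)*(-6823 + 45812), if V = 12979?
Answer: 1991207219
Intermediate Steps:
(38092 + V)*(-6823 + 45812) = (38092 + 12979)*(-6823 + 45812) = 51071*38989 = 1991207219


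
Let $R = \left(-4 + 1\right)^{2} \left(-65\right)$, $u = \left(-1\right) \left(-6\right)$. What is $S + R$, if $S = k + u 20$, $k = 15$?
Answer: $-450$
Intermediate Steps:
$u = 6$
$S = 135$ ($S = 15 + 6 \cdot 20 = 15 + 120 = 135$)
$R = -585$ ($R = \left(-3\right)^{2} \left(-65\right) = 9 \left(-65\right) = -585$)
$S + R = 135 - 585 = -450$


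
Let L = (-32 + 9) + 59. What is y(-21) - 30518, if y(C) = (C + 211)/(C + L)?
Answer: -91516/3 ≈ -30505.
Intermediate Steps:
L = 36 (L = -23 + 59 = 36)
y(C) = (211 + C)/(36 + C) (y(C) = (C + 211)/(C + 36) = (211 + C)/(36 + C))
y(-21) - 30518 = (211 - 21)/(36 - 21) - 30518 = 190/15 - 30518 = (1/15)*190 - 30518 = 38/3 - 30518 = -91516/3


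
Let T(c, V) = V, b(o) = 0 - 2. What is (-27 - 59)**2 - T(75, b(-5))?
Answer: 7398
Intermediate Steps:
b(o) = -2
(-27 - 59)**2 - T(75, b(-5)) = (-27 - 59)**2 - 1*(-2) = (-86)**2 + 2 = 7396 + 2 = 7398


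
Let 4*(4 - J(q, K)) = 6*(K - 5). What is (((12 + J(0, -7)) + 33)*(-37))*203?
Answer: -503237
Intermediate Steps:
J(q, K) = 23/2 - 3*K/2 (J(q, K) = 4 - 3*(K - 5)/2 = 4 - 3*(-5 + K)/2 = 4 - (-30 + 6*K)/4 = 4 + (15/2 - 3*K/2) = 23/2 - 3*K/2)
(((12 + J(0, -7)) + 33)*(-37))*203 = (((12 + (23/2 - 3/2*(-7))) + 33)*(-37))*203 = (((12 + (23/2 + 21/2)) + 33)*(-37))*203 = (((12 + 22) + 33)*(-37))*203 = ((34 + 33)*(-37))*203 = (67*(-37))*203 = -2479*203 = -503237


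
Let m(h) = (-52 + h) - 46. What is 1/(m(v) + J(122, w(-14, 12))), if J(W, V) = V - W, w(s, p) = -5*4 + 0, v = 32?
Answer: -1/208 ≈ -0.0048077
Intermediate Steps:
w(s, p) = -20 (w(s, p) = -20 + 0 = -20)
m(h) = -98 + h
1/(m(v) + J(122, w(-14, 12))) = 1/((-98 + 32) + (-20 - 1*122)) = 1/(-66 + (-20 - 122)) = 1/(-66 - 142) = 1/(-208) = -1/208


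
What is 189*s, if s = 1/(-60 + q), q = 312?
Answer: 3/4 ≈ 0.75000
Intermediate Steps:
s = 1/252 (s = 1/(-60 + 312) = 1/252 ≈ 0.0039683)
189*s = 189*(1/252) = 3/4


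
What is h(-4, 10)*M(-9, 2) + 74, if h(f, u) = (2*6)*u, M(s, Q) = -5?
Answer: -526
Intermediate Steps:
h(f, u) = 12*u
h(-4, 10)*M(-9, 2) + 74 = (12*10)*(-5) + 74 = 120*(-5) + 74 = -600 + 74 = -526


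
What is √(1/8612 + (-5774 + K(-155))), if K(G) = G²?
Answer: √338403400789/4306 ≈ 135.10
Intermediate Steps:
√(1/8612 + (-5774 + K(-155))) = √(1/8612 + (-5774 + (-155)²)) = √(1/8612 + (-5774 + 24025)) = √(1/8612 + 18251) = √(157177613/8612) = √338403400789/4306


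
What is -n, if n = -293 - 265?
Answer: 558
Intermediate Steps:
n = -558
-n = -1*(-558) = 558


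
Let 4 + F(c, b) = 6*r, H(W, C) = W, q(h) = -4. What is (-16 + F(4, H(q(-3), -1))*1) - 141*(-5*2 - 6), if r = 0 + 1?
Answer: 2242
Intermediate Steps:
r = 1
F(c, b) = 2 (F(c, b) = -4 + 6*1 = -4 + 6 = 2)
(-16 + F(4, H(q(-3), -1))*1) - 141*(-5*2 - 6) = (-16 + 2*1) - 141*(-5*2 - 6) = (-16 + 2) - 141*(-10 - 6) = -14 - 141*(-16) = -14 + 2256 = 2242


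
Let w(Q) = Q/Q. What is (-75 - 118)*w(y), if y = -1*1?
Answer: -193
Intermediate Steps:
y = -1
w(Q) = 1
(-75 - 118)*w(y) = (-75 - 118)*1 = -193*1 = -193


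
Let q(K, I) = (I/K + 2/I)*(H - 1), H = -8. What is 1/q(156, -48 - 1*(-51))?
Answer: -52/321 ≈ -0.16199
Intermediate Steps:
q(K, I) = -18/I - 9*I/K (q(K, I) = (I/K + 2/I)*(-8 - 1) = (2/I + I/K)*(-9) = -18/I - 9*I/K)
1/q(156, -48 - 1*(-51)) = 1/(-18/(-48 - 1*(-51)) - 9*(-48 - 1*(-51))/156) = 1/(-18/(-48 + 51) - 9*(-48 + 51)*1/156) = 1/(-18/3 - 9*3*1/156) = 1/(-18*⅓ - 9/52) = 1/(-6 - 9/52) = 1/(-321/52) = -52/321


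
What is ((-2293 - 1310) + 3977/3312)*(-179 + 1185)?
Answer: -6000366977/1656 ≈ -3.6234e+6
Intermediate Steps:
((-2293 - 1310) + 3977/3312)*(-179 + 1185) = (-3603 + 3977*(1/3312))*1006 = (-3603 + 3977/3312)*1006 = -11929159/3312*1006 = -6000366977/1656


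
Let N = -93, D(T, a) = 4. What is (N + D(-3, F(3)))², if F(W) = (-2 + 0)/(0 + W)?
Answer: 7921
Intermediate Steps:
F(W) = -2/W
(N + D(-3, F(3)))² = (-93 + 4)² = (-89)² = 7921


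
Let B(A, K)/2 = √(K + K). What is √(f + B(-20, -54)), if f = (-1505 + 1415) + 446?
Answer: 2*√(89 + 3*I*√3) ≈ 18.876 + 0.55056*I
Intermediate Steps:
B(A, K) = 2*√2*√K (B(A, K) = 2*√(K + K) = 2*√(2*K) = 2*(√2*√K) = 2*√2*√K)
f = 356 (f = -90 + 446 = 356)
√(f + B(-20, -54)) = √(356 + 2*√2*√(-54)) = √(356 + 2*√2*(3*I*√6)) = √(356 + 12*I*√3)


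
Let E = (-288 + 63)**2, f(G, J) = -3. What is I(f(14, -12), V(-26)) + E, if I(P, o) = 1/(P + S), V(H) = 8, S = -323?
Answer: 16503749/326 ≈ 50625.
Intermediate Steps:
I(P, o) = 1/(-323 + P) (I(P, o) = 1/(P - 323) = 1/(-323 + P))
E = 50625 (E = (-225)**2 = 50625)
I(f(14, -12), V(-26)) + E = 1/(-323 - 3) + 50625 = 1/(-326) + 50625 = -1/326 + 50625 = 16503749/326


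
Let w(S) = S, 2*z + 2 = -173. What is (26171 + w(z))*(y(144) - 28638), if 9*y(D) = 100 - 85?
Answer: -1493871601/2 ≈ -7.4694e+8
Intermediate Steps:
z = -175/2 (z = -1 + (1/2)*(-173) = -1 - 173/2 = -175/2 ≈ -87.500)
y(D) = 5/3 (y(D) = (100 - 85)/9 = (1/9)*15 = 5/3)
(26171 + w(z))*(y(144) - 28638) = (26171 - 175/2)*(5/3 - 28638) = (52167/2)*(-85909/3) = -1493871601/2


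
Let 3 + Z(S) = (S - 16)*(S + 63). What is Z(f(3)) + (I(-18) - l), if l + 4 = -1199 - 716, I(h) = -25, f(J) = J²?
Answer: 1387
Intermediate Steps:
l = -1919 (l = -4 + (-1199 - 716) = -4 - 1915 = -1919)
Z(S) = -3 + (-16 + S)*(63 + S) (Z(S) = -3 + (S - 16)*(S + 63) = -3 + (-16 + S)*(63 + S))
Z(f(3)) + (I(-18) - l) = (-1011 + (3²)² + 47*3²) + (-25 - 1*(-1919)) = (-1011 + 9² + 47*9) + (-25 + 1919) = (-1011 + 81 + 423) + 1894 = -507 + 1894 = 1387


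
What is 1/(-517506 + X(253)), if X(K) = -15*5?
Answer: -1/517581 ≈ -1.9321e-6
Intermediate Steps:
X(K) = -75
1/(-517506 + X(253)) = 1/(-517506 - 75) = 1/(-517581) = -1/517581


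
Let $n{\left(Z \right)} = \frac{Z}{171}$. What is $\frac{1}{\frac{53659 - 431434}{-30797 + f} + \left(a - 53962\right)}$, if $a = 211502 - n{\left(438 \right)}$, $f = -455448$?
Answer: $\frac{5543193}{873264733501} \approx 6.3477 \cdot 10^{-6}$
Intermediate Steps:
$n{\left(Z \right)} = \frac{Z}{171}$ ($n{\left(Z \right)} = Z \frac{1}{171} = \frac{Z}{171}$)
$a = \frac{12055468}{57}$ ($a = 211502 - \frac{1}{171} \cdot 438 = 211502 - \frac{146}{57} = \frac{12055468}{57} \approx 2.115 \cdot 10^{5}$)
$\frac{1}{\frac{53659 - 431434}{-30797 + f} + \left(a - 53962\right)} = \frac{1}{\frac{53659 - 431434}{-30797 - 455448} + \left(\frac{12055468}{57} - 53962\right)} = \frac{1}{- \frac{377775}{-486245} + \left(\frac{12055468}{57} - 53962\right)} = \frac{1}{\left(-377775\right) \left(- \frac{1}{486245}\right) + \frac{8979634}{57}} = \frac{1}{\frac{75555}{97249} + \frac{8979634}{57}} = \frac{1}{\frac{873264733501}{5543193}} = \frac{5543193}{873264733501}$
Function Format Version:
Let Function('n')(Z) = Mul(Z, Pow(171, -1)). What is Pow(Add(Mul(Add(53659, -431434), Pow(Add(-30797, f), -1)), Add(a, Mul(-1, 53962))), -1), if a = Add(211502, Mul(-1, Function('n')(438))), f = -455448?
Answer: Rational(5543193, 873264733501) ≈ 6.3477e-6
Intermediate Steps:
Function('n')(Z) = Mul(Rational(1, 171), Z) (Function('n')(Z) = Mul(Z, Rational(1, 171)) = Mul(Rational(1, 171), Z))
a = Rational(12055468, 57) (a = Add(211502, Mul(-1, Mul(Rational(1, 171), 438))) = Add(211502, Mul(-1, Rational(146, 57))) = Add(211502, Rational(-146, 57)) = Rational(12055468, 57) ≈ 2.1150e+5)
Pow(Add(Mul(Add(53659, -431434), Pow(Add(-30797, f), -1)), Add(a, Mul(-1, 53962))), -1) = Pow(Add(Mul(Add(53659, -431434), Pow(Add(-30797, -455448), -1)), Add(Rational(12055468, 57), Mul(-1, 53962))), -1) = Pow(Add(Mul(-377775, Pow(-486245, -1)), Add(Rational(12055468, 57), -53962)), -1) = Pow(Add(Mul(-377775, Rational(-1, 486245)), Rational(8979634, 57)), -1) = Pow(Add(Rational(75555, 97249), Rational(8979634, 57)), -1) = Pow(Rational(873264733501, 5543193), -1) = Rational(5543193, 873264733501)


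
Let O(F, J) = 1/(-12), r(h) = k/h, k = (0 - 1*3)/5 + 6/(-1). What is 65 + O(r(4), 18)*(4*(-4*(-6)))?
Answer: 57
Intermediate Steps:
k = -33/5 (k = (0 - 3)*(1/5) + 6*(-1) = -3*1/5 - 6 = -3/5 - 6 = -33/5 ≈ -6.6000)
r(h) = -33/(5*h)
O(F, J) = -1/12
65 + O(r(4), 18)*(4*(-4*(-6))) = 65 - (-4*(-6))/3 = 65 - 24/3 = 65 - 1/12*96 = 65 - 8 = 57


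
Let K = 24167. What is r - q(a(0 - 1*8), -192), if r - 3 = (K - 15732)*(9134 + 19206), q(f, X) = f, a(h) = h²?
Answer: 239047839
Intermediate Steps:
r = 239047903 (r = 3 + (24167 - 15732)*(9134 + 19206) = 3 + 8435*28340 = 3 + 239047900 = 239047903)
r - q(a(0 - 1*8), -192) = 239047903 - (0 - 1*8)² = 239047903 - (0 - 8)² = 239047903 - 1*(-8)² = 239047903 - 1*64 = 239047903 - 64 = 239047839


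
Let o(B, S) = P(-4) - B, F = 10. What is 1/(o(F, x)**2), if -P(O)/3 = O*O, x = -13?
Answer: 1/3364 ≈ 0.00029727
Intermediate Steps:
P(O) = -3*O**2 (P(O) = -3*O*O = -3*O**2)
o(B, S) = -48 - B (o(B, S) = -3*(-4)**2 - B = -3*16 - B = -48 - B)
1/(o(F, x)**2) = 1/((-48 - 1*10)**2) = 1/((-48 - 10)**2) = 1/((-58)**2) = 1/3364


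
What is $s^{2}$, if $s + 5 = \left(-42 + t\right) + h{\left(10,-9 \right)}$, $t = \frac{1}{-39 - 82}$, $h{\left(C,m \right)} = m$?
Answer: $\frac{45927729}{14641} \approx 3136.9$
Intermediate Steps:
$t = - \frac{1}{121}$ ($t = \frac{1}{-121} = - \frac{1}{121} \approx -0.0082645$)
$s = - \frac{6777}{121}$ ($s = -5 - \frac{6172}{121} = - \frac{6777}{121} \approx -56.008$)
$s^{2} = \left(- \frac{6777}{121}\right)^{2} = \frac{45927729}{14641}$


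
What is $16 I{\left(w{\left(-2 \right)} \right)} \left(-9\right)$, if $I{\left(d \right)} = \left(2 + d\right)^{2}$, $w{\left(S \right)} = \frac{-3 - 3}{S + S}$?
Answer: $-1764$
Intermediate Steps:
$w{\left(S \right)} = - \frac{3}{S}$ ($w{\left(S \right)} = - \frac{6}{2 S} = - 6 \frac{1}{2 S} = - \frac{3}{S}$)
$16 I{\left(w{\left(-2 \right)} \right)} \left(-9\right) = 16 \left(2 - \frac{3}{-2}\right)^{2} \left(-9\right) = 16 \left(2 - - \frac{3}{2}\right)^{2} \left(-9\right) = 16 \left(2 + \frac{3}{2}\right)^{2} \left(-9\right) = 16 \left(\frac{7}{2}\right)^{2} \left(-9\right) = 16 \cdot \frac{49}{4} \left(-9\right) = 196 \left(-9\right) = -1764$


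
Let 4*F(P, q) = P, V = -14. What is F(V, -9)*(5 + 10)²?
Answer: -1575/2 ≈ -787.50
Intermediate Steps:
F(P, q) = P/4
F(V, -9)*(5 + 10)² = ((¼)*(-14))*(5 + 10)² = -7/2*15² = -7/2*225 = -1575/2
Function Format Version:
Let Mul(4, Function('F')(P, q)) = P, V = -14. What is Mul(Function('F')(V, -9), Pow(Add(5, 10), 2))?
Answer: Rational(-1575, 2) ≈ -787.50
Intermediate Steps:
Function('F')(P, q) = Mul(Rational(1, 4), P)
Mul(Function('F')(V, -9), Pow(Add(5, 10), 2)) = Mul(Mul(Rational(1, 4), -14), Pow(Add(5, 10), 2)) = Mul(Rational(-7, 2), Pow(15, 2)) = Mul(Rational(-7, 2), 225) = Rational(-1575, 2)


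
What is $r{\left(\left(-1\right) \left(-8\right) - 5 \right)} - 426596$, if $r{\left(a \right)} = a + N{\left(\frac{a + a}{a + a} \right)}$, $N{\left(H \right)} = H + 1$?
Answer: $-426591$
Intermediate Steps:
$N{\left(H \right)} = 1 + H$
$r{\left(a \right)} = 2 + a$ ($r{\left(a \right)} = a + \left(1 + \frac{a + a}{a + a}\right) = a + \left(1 + \frac{2 a}{2 a}\right) = a + \left(1 + 2 a \frac{1}{2 a}\right) = a + \left(1 + 1\right) = a + 2 = 2 + a$)
$r{\left(\left(-1\right) \left(-8\right) - 5 \right)} - 426596 = \left(2 - -3\right) - 426596 = \left(2 + \left(8 - 5\right)\right) - 426596 = \left(2 + 3\right) - 426596 = 5 - 426596 = -426591$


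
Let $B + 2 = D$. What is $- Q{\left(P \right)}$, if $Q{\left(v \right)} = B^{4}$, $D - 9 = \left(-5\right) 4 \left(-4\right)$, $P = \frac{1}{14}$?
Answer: $-57289761$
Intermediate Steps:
$P = \frac{1}{14} \approx 0.071429$
$D = 89$ ($D = 9 + \left(-5\right) 4 \left(-4\right) = 9 - -80 = 9 + 80 = 89$)
$B = 87$ ($B = -2 + 89 = 87$)
$Q{\left(v \right)} = 57289761$ ($Q{\left(v \right)} = 87^{4} = 57289761$)
$- Q{\left(P \right)} = \left(-1\right) 57289761 = -57289761$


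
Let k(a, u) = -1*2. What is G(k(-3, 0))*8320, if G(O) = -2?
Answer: -16640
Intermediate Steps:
k(a, u) = -2
G(k(-3, 0))*8320 = -2*8320 = -16640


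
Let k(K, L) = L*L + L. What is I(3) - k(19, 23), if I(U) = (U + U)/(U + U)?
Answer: -551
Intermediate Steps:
I(U) = 1 (I(U) = (2*U)/((2*U)) = (2*U)*(1/(2*U)) = 1)
k(K, L) = L + L**2 (k(K, L) = L**2 + L = L + L**2)
I(3) - k(19, 23) = 1 - 23*(1 + 23) = 1 - 23*24 = 1 - 1*552 = 1 - 552 = -551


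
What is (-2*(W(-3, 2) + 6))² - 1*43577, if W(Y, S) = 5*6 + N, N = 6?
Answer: -36521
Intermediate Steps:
W(Y, S) = 36 (W(Y, S) = 5*6 + 6 = 30 + 6 = 36)
(-2*(W(-3, 2) + 6))² - 1*43577 = (-2*(36 + 6))² - 1*43577 = (-2*42)² - 43577 = (-84)² - 43577 = 7056 - 43577 = -36521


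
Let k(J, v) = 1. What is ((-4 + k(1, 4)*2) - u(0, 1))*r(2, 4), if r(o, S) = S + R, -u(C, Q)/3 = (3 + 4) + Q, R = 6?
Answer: 220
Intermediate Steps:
u(C, Q) = -21 - 3*Q (u(C, Q) = -3*((3 + 4) + Q) = -3*(7 + Q) = -21 - 3*Q)
r(o, S) = 6 + S (r(o, S) = S + 6 = 6 + S)
((-4 + k(1, 4)*2) - u(0, 1))*r(2, 4) = ((-4 + 1*2) - (-21 - 3*1))*(6 + 4) = ((-4 + 2) - (-21 - 3))*10 = (-2 - 1*(-24))*10 = (-2 + 24)*10 = 22*10 = 220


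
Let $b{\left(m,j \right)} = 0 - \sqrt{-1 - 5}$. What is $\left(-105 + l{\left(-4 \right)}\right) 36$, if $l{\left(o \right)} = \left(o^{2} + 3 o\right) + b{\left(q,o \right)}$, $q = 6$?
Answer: $-3636 - 36 i \sqrt{6} \approx -3636.0 - 88.182 i$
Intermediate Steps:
$b{\left(m,j \right)} = - i \sqrt{6}$ ($b{\left(m,j \right)} = 0 - \sqrt{-6} = 0 - i \sqrt{6} = - i \sqrt{6}$)
$l{\left(o \right)} = o^{2} + 3 o - i \sqrt{6}$ ($l{\left(o \right)} = \left(o^{2} + 3 o\right) - i \sqrt{6} = o^{2} + 3 o - i \sqrt{6}$)
$\left(-105 + l{\left(-4 \right)}\right) 36 = \left(-105 + \left(\left(-4\right)^{2} + 3 \left(-4\right) - i \sqrt{6}\right)\right) 36 = \left(-105 - \left(-4 + i \sqrt{6}\right)\right) 36 = \left(-105 + \left(4 - i \sqrt{6}\right)\right) 36 = \left(-101 - i \sqrt{6}\right) 36 = -3636 - 36 i \sqrt{6}$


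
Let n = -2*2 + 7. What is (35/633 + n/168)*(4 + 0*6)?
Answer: 2593/8862 ≈ 0.29260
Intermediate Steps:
n = 3 (n = -4 + 7 = 3)
(35/633 + n/168)*(4 + 0*6) = (35/633 + 3/168)*(4 + 0*6) = (35*(1/633) + 3*(1/168))*(4 + 0) = (35/633 + 1/56)*4 = (2593/35448)*4 = 2593/8862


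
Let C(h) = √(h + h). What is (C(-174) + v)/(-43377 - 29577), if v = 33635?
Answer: -4805/10422 - I*√87/36477 ≈ -0.46104 - 0.00025571*I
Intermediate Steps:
C(h) = √2*√h (C(h) = √(2*h) = √2*√h)
(C(-174) + v)/(-43377 - 29577) = (√2*√(-174) + 33635)/(-43377 - 29577) = (√2*(I*√174) + 33635)/(-72954) = (2*I*√87 + 33635)*(-1/72954) = (33635 + 2*I*√87)*(-1/72954) = -4805/10422 - I*√87/36477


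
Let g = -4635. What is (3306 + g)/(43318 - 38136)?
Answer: -1329/5182 ≈ -0.25646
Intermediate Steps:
(3306 + g)/(43318 - 38136) = (3306 - 4635)/(43318 - 38136) = -1329/5182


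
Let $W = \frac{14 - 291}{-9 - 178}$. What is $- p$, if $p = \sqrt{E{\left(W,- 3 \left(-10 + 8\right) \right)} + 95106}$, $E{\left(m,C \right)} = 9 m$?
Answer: $- \frac{\sqrt{3326227905}}{187} \approx -308.41$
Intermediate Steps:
$W = \frac{277}{187}$ ($W = - \frac{277}{-187} = \left(-277\right) \left(- \frac{1}{187}\right) = \frac{277}{187} \approx 1.4813$)
$p = \frac{\sqrt{3326227905}}{187}$ ($p = \sqrt{9 \cdot \frac{277}{187} + 95106} = \sqrt{\frac{2493}{187} + 95106} = \sqrt{\frac{17787315}{187}} = \frac{\sqrt{3326227905}}{187} \approx 308.41$)
$- p = - \frac{\sqrt{3326227905}}{187}$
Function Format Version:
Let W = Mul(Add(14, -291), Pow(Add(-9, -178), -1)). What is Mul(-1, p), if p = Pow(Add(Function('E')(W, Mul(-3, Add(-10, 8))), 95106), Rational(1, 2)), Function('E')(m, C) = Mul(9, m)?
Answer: Mul(Rational(-1, 187), Pow(3326227905, Rational(1, 2))) ≈ -308.41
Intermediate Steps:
W = Rational(277, 187) (W = Mul(-277, Pow(-187, -1)) = Mul(-277, Rational(-1, 187)) = Rational(277, 187) ≈ 1.4813)
p = Mul(Rational(1, 187), Pow(3326227905, Rational(1, 2))) (p = Pow(Add(Mul(9, Rational(277, 187)), 95106), Rational(1, 2)) = Pow(Add(Rational(2493, 187), 95106), Rational(1, 2)) = Pow(Rational(17787315, 187), Rational(1, 2)) = Mul(Rational(1, 187), Pow(3326227905, Rational(1, 2))) ≈ 308.41)
Mul(-1, p) = Mul(-1, Mul(Rational(1, 187), Pow(3326227905, Rational(1, 2)))) = Mul(Rational(-1, 187), Pow(3326227905, Rational(1, 2)))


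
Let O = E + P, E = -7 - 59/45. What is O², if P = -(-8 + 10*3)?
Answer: 1860496/2025 ≈ 918.76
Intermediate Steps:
E = -374/45 (E = -7 - 59*1/45 = -7 - 59/45 = -374/45 ≈ -8.3111)
P = -22 (P = -(-8 + 30) = -1*22 = -22)
O = -1364/45 (O = -374/45 - 22 = -1364/45 ≈ -30.311)
O² = (-1364/45)² = 1860496/2025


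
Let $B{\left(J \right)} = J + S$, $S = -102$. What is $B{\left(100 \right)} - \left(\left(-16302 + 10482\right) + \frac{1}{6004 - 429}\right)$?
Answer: $\frac{32435349}{5575} \approx 5818.0$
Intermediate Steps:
$B{\left(J \right)} = -102 + J$ ($B{\left(J \right)} = J - 102 = -102 + J$)
$B{\left(100 \right)} - \left(\left(-16302 + 10482\right) + \frac{1}{6004 - 429}\right) = \left(-102 + 100\right) - \left(\left(-16302 + 10482\right) + \frac{1}{6004 - 429}\right) = -2 - \left(-5820 + \frac{1}{5575}\right) = -2 - - \frac{32446499}{5575} = -2 + \frac{32446499}{5575} = \frac{32435349}{5575}$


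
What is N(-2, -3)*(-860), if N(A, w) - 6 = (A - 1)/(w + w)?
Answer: -5590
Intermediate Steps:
N(A, w) = 6 + (-1 + A)/(2*w) (N(A, w) = 6 + (A - 1)/(w + w) = 6 + (-1 + A)/((2*w)) = 6 + (-1 + A)*(1/(2*w)) = 6 + (-1 + A)/(2*w))
N(-2, -3)*(-860) = ((½)*(-1 - 2 + 12*(-3))/(-3))*(-860) = ((½)*(-⅓)*(-1 - 2 - 36))*(-860) = ((½)*(-⅓)*(-39))*(-860) = (13/2)*(-860) = -5590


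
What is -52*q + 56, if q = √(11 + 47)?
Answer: 56 - 52*√58 ≈ -340.02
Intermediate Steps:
q = √58 ≈ 7.6158
-52*q + 56 = -52*√58 + 56 = 56 - 52*√58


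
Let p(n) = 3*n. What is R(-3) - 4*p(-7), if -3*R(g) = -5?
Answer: 257/3 ≈ 85.667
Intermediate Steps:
R(g) = 5/3 (R(g) = -1/3*(-5) = 5/3)
R(-3) - 4*p(-7) = 5/3 - 12*(-7) = 5/3 - 4*(-21) = 5/3 + 84 = 257/3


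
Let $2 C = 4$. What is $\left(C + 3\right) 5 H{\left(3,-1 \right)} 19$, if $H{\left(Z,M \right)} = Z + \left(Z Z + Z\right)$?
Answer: $7125$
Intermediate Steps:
$C = 2$ ($C = \frac{1}{2} \cdot 4 = 2$)
$H{\left(Z,M \right)} = Z^{2} + 2 Z$ ($H{\left(Z,M \right)} = Z + \left(Z^{2} + Z\right) = Z + \left(Z + Z^{2}\right) = Z^{2} + 2 Z$)
$\left(C + 3\right) 5 H{\left(3,-1 \right)} 19 = \left(2 + 3\right) 5 \cdot 3 \left(2 + 3\right) 19 = 5 \cdot 5 \cdot 3 \cdot 5 \cdot 19 = 25 \cdot 15 \cdot 19 = 375 \cdot 19 = 7125$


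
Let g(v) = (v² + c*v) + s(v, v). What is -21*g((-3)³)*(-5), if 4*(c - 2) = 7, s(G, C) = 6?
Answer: 266175/4 ≈ 66544.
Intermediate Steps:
c = 15/4 (c = 2 + (¼)*7 = 2 + 7/4 = 15/4 ≈ 3.7500)
g(v) = 6 + v² + 15*v/4 (g(v) = (v² + 15*v/4) + 6 = 6 + v² + 15*v/4)
-21*g((-3)³)*(-5) = -21*(6 + ((-3)³)² + (15/4)*(-3)³)*(-5) = -21*(6 + (-27)² + (15/4)*(-27))*(-5) = -21*(6 + 729 - 405/4)*(-5) = -21*2535/4*(-5) = -53235/4*(-5) = 266175/4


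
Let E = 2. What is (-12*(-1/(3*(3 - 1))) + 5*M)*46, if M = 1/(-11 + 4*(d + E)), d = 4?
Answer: 1426/13 ≈ 109.69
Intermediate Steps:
M = 1/13 (M = 1/(-11 + 4*(4 + 2)) = 1/(-11 + 4*6) = 1/(-11 + 24) = 1/13 ≈ 0.076923)
(-12*(-1/(3*(3 - 1))) + 5*M)*46 = (-12*(-1/(3*(3 - 1))) + 5*(1/13))*46 = (-12/(2*(-3)) + 5/13)*46 = (-12/(-6) + 5/13)*46 = (-12*(-⅙) + 5/13)*46 = (2 + 5/13)*46 = (31/13)*46 = 1426/13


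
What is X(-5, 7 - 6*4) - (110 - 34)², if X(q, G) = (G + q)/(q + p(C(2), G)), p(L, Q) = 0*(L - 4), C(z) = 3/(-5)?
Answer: -28858/5 ≈ -5771.6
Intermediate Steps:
C(z) = -⅗ (C(z) = 3*(-⅕) = -⅗)
p(L, Q) = 0 (p(L, Q) = 0*(-4 + L) = 0)
X(q, G) = (G + q)/q (X(q, G) = (G + q)/(q + 0) = (G + q)/q)
X(-5, 7 - 6*4) - (110 - 34)² = ((7 - 6*4) - 5)/(-5) - (110 - 34)² = -((7 - 24) - 5)/5 - 1*76² = -(-17 - 5)/5 - 1*5776 = -⅕*(-22) - 5776 = 22/5 - 5776 = -28858/5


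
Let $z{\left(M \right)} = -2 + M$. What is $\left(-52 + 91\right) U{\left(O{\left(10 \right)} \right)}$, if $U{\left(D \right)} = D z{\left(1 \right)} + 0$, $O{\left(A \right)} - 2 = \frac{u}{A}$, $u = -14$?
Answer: $- \frac{117}{5} \approx -23.4$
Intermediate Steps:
$O{\left(A \right)} = 2 - \frac{14}{A}$
$U{\left(D \right)} = - D$ ($U{\left(D \right)} = D \left(-2 + 1\right) + 0 = D \left(-1\right) + 0 = - D + 0 = - D$)
$\left(-52 + 91\right) U{\left(O{\left(10 \right)} \right)} = \left(-52 + 91\right) \left(- (2 - \frac{14}{10})\right) = 39 \left(- (2 - \frac{7}{5})\right) = 39 \left(\left(-1\right) \frac{3}{5}\right) = 39 \left(- \frac{3}{5}\right) = - \frac{117}{5}$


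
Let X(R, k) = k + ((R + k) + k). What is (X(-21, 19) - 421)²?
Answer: 148225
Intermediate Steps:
X(R, k) = R + 3*k (X(R, k) = k + (R + 2*k) = R + 3*k)
(X(-21, 19) - 421)² = ((-21 + 3*19) - 421)² = ((-21 + 57) - 421)² = (36 - 421)² = (-385)² = 148225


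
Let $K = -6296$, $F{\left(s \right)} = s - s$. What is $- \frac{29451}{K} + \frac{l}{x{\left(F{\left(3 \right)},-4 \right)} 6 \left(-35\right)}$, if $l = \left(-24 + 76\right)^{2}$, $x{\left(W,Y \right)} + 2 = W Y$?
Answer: $\frac{7348451}{661080} \approx 11.116$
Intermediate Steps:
$F{\left(s \right)} = 0$
$x{\left(W,Y \right)} = -2 + W Y$
$l = 2704$ ($l = 52^{2} = 2704$)
$- \frac{29451}{K} + \frac{l}{x{\left(F{\left(3 \right)},-4 \right)} 6 \left(-35\right)} = - \frac{29451}{-6296} + \frac{2704}{\left(-2 + 0 \left(-4\right)\right) 6 \left(-35\right)} = \left(-29451\right) \left(- \frac{1}{6296}\right) + \frac{2704}{\left(-2 + 0\right) 6 \left(-35\right)} = \frac{29451}{6296} + \frac{2704}{\left(-2\right) 6 \left(-35\right)} = \frac{29451}{6296} + \frac{2704}{\left(-12\right) \left(-35\right)} = \frac{29451}{6296} + \frac{2704}{420} = \frac{29451}{6296} + 2704 \cdot \frac{1}{420} = \frac{29451}{6296} + \frac{676}{105} = \frac{7348451}{661080}$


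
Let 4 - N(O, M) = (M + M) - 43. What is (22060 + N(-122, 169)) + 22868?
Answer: 44637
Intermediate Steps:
N(O, M) = 47 - 2*M (N(O, M) = 4 - ((M + M) - 43) = 4 - (2*M - 43) = 4 - (-43 + 2*M) = 4 + (43 - 2*M) = 47 - 2*M)
(22060 + N(-122, 169)) + 22868 = (22060 + (47 - 2*169)) + 22868 = (22060 + (47 - 338)) + 22868 = (22060 - 291) + 22868 = 21769 + 22868 = 44637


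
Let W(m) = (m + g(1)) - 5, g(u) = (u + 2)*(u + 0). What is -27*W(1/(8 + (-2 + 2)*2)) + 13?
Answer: 509/8 ≈ 63.625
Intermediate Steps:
g(u) = u*(2 + u) (g(u) = (2 + u)*u = u*(2 + u))
W(m) = -2 + m (W(m) = (m + 1*(2 + 1)) - 5 = (m + 1*3) - 5 = (m + 3) - 5 = (3 + m) - 5 = -2 + m)
-27*W(1/(8 + (-2 + 2)*2)) + 13 = -27*(-2 + 1/(8 + (-2 + 2)*2)) + 13 = -27*(-2 + 1/(8 + 0*2)) + 13 = -27*(-2 + 1/(8 + 0)) + 13 = -27*(-2 + 1/8) + 13 = -27*(-2 + ⅛) + 13 = -27*(-15/8) + 13 = 405/8 + 13 = 509/8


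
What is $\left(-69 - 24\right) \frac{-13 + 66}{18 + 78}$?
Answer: $- \frac{1643}{32} \approx -51.344$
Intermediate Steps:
$\left(-69 - 24\right) \frac{-13 + 66}{18 + 78} = - 93 \cdot \frac{53}{96} = - 93 \cdot 53 \cdot \frac{1}{96} = \left(-93\right) \frac{53}{96} = - \frac{1643}{32}$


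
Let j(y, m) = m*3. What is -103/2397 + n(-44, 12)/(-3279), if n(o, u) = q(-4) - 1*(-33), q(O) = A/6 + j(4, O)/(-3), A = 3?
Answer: -285083/5239842 ≈ -0.054407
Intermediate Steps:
j(y, m) = 3*m
q(O) = 1/2 - O (q(O) = 3/6 + (3*O)/(-3) = 3*(1/6) + (3*O)*(-1/3) = 1/2 - O)
n(o, u) = 75/2 (n(o, u) = (1/2 - 1*(-4)) - 1*(-33) = (1/2 + 4) + 33 = 9/2 + 33 = 75/2)
-103/2397 + n(-44, 12)/(-3279) = -103/2397 + (75/2)/(-3279) = -103*1/2397 + (75/2)*(-1/3279) = -103/2397 - 25/2186 = -285083/5239842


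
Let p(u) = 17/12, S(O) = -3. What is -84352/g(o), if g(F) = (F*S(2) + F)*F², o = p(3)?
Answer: 72880128/4913 ≈ 14834.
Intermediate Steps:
p(u) = 17/12 (p(u) = 17*(1/12) = 17/12)
o = 17/12 ≈ 1.4167
g(F) = -2*F³ (g(F) = (F*(-3) + F)*F² = (-3*F + F)*F² = (-2*F)*F² = -2*F³)
-84352/g(o) = -84352/((-2*(17/12)³)) = -84352/((-2*4913/1728)) = -84352/(-4913/864) = -84352*(-864/4913) = 72880128/4913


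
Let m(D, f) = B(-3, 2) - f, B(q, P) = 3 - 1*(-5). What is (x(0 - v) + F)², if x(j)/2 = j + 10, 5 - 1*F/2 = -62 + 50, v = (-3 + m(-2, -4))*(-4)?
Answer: 15876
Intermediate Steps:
B(q, P) = 8 (B(q, P) = 3 + 5 = 8)
m(D, f) = 8 - f
v = -36 (v = (-3 + (8 - 1*(-4)))*(-4) = (-3 + (8 + 4))*(-4) = (-3 + 12)*(-4) = 9*(-4) = -36)
F = 34 (F = 10 - 2*(-62 + 50) = 10 - 2*(-12) = 10 + 24 = 34)
x(j) = 20 + 2*j (x(j) = 2*(j + 10) = 2*(10 + j) = 20 + 2*j)
(x(0 - v) + F)² = ((20 + 2*(0 - 1*(-36))) + 34)² = ((20 + 2*(0 + 36)) + 34)² = ((20 + 2*36) + 34)² = ((20 + 72) + 34)² = (92 + 34)² = 126² = 15876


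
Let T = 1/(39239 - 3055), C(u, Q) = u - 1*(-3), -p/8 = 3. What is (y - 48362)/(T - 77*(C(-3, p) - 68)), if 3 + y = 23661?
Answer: -893889536/189459425 ≈ -4.7181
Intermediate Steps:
p = -24 (p = -8*3 = -24)
C(u, Q) = 3 + u (C(u, Q) = u + 3 = 3 + u)
y = 23658 (y = -3 + 23661 = 23658)
T = 1/36184 ≈ 2.7637e-5
(y - 48362)/(T - 77*(C(-3, p) - 68)) = (23658 - 48362)/(1/36184 - 77*((3 - 3) - 68)) = -24704/(1/36184 - 77*(0 - 68)) = -24704/(1/36184 - 77*(-68)) = -24704/(1/36184 + 5236) = -24704/189459425/36184 = -24704*36184/189459425 = -893889536/189459425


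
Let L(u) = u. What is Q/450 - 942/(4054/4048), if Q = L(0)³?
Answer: -1906608/2027 ≈ -940.61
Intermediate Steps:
Q = 0 (Q = 0³ = 0)
Q/450 - 942/(4054/4048) = 0/450 - 942/(4054/4048) = 0*(1/450) - 942/(4054*(1/4048)) = 0 - 942/2027/2024 = 0 - 942*2024/2027 = 0 - 1906608/2027 = -1906608/2027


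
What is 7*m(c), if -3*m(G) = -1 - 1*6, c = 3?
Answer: 49/3 ≈ 16.333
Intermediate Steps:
m(G) = 7/3 (m(G) = -(-1 - 1*6)/3 = -(-1 - 6)/3 = -⅓*(-7) = 7/3)
7*m(c) = 7*(7/3) = 49/3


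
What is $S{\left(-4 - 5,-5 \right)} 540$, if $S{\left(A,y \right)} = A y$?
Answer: $24300$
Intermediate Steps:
$S{\left(-4 - 5,-5 \right)} 540 = \left(-4 - 5\right) \left(-5\right) 540 = \left(-9\right) \left(-5\right) 540 = 45 \cdot 540 = 24300$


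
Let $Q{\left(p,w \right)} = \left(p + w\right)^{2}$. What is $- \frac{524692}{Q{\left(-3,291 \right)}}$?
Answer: $- \frac{131173}{20736} \approx -6.3259$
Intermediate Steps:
$- \frac{524692}{Q{\left(-3,291 \right)}} = - \frac{524692}{\left(-3 + 291\right)^{2}} = - \frac{524692}{288^{2}} = - \frac{524692}{82944} = \left(-524692\right) \frac{1}{82944} = - \frac{131173}{20736}$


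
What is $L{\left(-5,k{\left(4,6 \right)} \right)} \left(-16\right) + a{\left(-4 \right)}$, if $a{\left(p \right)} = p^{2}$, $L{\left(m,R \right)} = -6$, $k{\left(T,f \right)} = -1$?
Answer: $112$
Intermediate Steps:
$L{\left(-5,k{\left(4,6 \right)} \right)} \left(-16\right) + a{\left(-4 \right)} = \left(-6\right) \left(-16\right) + \left(-4\right)^{2} = 96 + 16 = 112$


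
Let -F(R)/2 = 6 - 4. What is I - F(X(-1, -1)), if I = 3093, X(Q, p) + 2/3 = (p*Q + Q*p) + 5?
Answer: 3097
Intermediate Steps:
X(Q, p) = 13/3 + 2*Q*p (X(Q, p) = -⅔ + ((p*Q + Q*p) + 5) = -⅔ + ((Q*p + Q*p) + 5) = -⅔ + (2*Q*p + 5) = -⅔ + (5 + 2*Q*p) = 13/3 + 2*Q*p)
F(R) = -4 (F(R) = -2*(6 - 4) = -2*2 = -4)
I - F(X(-1, -1)) = 3093 - 1*(-4) = 3093 + 4 = 3097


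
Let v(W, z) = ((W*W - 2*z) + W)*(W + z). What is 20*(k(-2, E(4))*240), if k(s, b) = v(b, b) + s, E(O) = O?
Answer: 451200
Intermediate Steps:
v(W, z) = (W + z)*(W + W**2 - 2*z) (v(W, z) = ((W**2 - 2*z) + W)*(W + z) = (W + W**2 - 2*z)*(W + z) = (W + z)*(W + W**2 - 2*z))
k(s, b) = s - 2*b**2 + 2*b**3 (k(s, b) = (b**2 + b**3 - 2*b**2 + b*b**2 - b*b) + s = (b**2 + b**3 - 2*b**2 + b**3 - b**2) + s = (-2*b**2 + 2*b**3) + s = s - 2*b**2 + 2*b**3)
20*(k(-2, E(4))*240) = 20*((-2 - 2*4**2 + 2*4**3)*240) = 20*((-2 - 2*16 + 2*64)*240) = 20*((-2 - 32 + 128)*240) = 20*(94*240) = 20*22560 = 451200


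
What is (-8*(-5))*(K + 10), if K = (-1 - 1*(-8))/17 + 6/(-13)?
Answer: 87960/221 ≈ 398.01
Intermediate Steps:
K = -11/221 (K = (-1 + 8)*(1/17) + 6*(-1/13) = 7*(1/17) - 6/13 = 7/17 - 6/13 = -11/221 ≈ -0.049774)
(-8*(-5))*(K + 10) = (-8*(-5))*(-11/221 + 10) = 40*(2199/221) = 87960/221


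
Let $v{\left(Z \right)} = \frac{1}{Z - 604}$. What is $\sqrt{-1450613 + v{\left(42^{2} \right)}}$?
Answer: $\frac{i \sqrt{487986212910}}{580} \approx 1204.4 i$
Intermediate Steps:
$v{\left(Z \right)} = \frac{1}{-604 + Z}$
$\sqrt{-1450613 + v{\left(42^{2} \right)}} = \sqrt{-1450613 + \frac{1}{-604 + 42^{2}}} = \sqrt{-1450613 + \frac{1}{-604 + 1764}} = \sqrt{-1450613 + \frac{1}{1160}} = \sqrt{- \frac{1682711079}{1160}} = \frac{i \sqrt{487986212910}}{580}$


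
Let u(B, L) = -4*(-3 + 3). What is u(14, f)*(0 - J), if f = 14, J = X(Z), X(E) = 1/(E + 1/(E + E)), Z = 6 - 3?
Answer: 0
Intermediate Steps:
Z = 3
X(E) = 1/(E + 1/(2*E))
J = 6/19 (J = 2*3/(1 + 2*3²) = 2*3/(1 + 2*9) = 2*3/(1 + 18) = 2*3/19 = 2*3*(1/19) = 6/19 ≈ 0.31579)
u(B, L) = 0 (u(B, L) = -4*0 = 0)
u(14, f)*(0 - J) = 0*(0 - 1*6/19) = 0*(0 - 6/19) = 0*(-6/19) = 0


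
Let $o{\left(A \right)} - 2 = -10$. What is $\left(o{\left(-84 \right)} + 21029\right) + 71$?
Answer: $21092$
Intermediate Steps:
$o{\left(A \right)} = -8$ ($o{\left(A \right)} = 2 - 10 = -8$)
$\left(o{\left(-84 \right)} + 21029\right) + 71 = \left(-8 + 21029\right) + 71 = 21021 + 71 = 21092$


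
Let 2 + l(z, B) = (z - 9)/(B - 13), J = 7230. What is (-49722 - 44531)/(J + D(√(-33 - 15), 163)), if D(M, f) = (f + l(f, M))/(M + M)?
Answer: 2262072*(-13*I - 4*√3)/(696019*√3 + 2253828*I) ≈ -13.037 - 0.019752*I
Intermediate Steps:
l(z, B) = -2 + (-9 + z)/(-13 + B) (l(z, B) = -2 + (z - 9)/(B - 13) = -2 + (-9 + z)/(-13 + B))
D(M, f) = (f + (17 + f - 2*M)/(-13 + M))/(2*M) (D(M, f) = (f + (17 + f - 2*M)/(-13 + M))/(M + M) = (f + (17 + f - 2*M)/(-13 + M))/((2*M)) = (f + (17 + f - 2*M)/(-13 + M))*(1/(2*M)) = (f + (17 + f - 2*M)/(-13 + M))/(2*M))
(-49722 - 44531)/(J + D(√(-33 - 15), 163)) = (-49722 - 44531)/(7230 + (17 + 163 - 2*√(-33 - 15) + 163*(-13 + √(-33 - 15)))/(2*(√(-33 - 15))*(-13 + √(-33 - 15)))) = -94253/(7230 + (17 + 163 - 8*I*√3 + 163*(-13 + √(-48)))/(2*(√(-48))*(-13 + √(-48)))) = -94253/(7230 + (17 + 163 - 8*I*√3 + 163*(-13 + 4*I*√3))/(2*((4*I*√3))*(-13 + 4*I*√3))) = -94253/(7230 + (-I*√3/12)*(17 + 163 - 8*I*√3 + (-2119 + 652*I*√3))/(2*(-13 + 4*I*√3))) = -94253/(7230 + (-I*√3/12)*(-1939 + 644*I*√3)/(2*(-13 + 4*I*√3))) = -94253/(7230 - I*√3*(-1939 + 644*I*√3)/(24*(-13 + 4*I*√3)))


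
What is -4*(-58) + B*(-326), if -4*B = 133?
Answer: 22143/2 ≈ 11072.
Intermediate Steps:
B = -133/4 (B = -¼*133 = -133/4 ≈ -33.250)
-4*(-58) + B*(-326) = -4*(-58) - 133/4*(-326) = 232 + 21679/2 = 22143/2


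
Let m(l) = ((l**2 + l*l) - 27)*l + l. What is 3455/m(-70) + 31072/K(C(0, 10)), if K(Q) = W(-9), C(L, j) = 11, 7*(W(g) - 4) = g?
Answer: 29762364215/2599884 ≈ 11448.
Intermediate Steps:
W(g) = 4 + g/7
K(Q) = 19/7 (K(Q) = 4 + (1/7)*(-9) = 4 - 9/7 = 19/7)
m(l) = l + l*(-27 + 2*l**2) (m(l) = ((l**2 + l**2) - 27)*l + l = (2*l**2 - 27)*l + l = (-27 + 2*l**2)*l + l = l*(-27 + 2*l**2) + l = l + l*(-27 + 2*l**2))
3455/m(-70) + 31072/K(C(0, 10)) = 3455/((2*(-70)*(-13 + (-70)**2))) + 31072/(19/7) = 3455/((2*(-70)*(-13 + 4900))) + 31072*(7/19) = 3455/((2*(-70)*4887)) + 217504/19 = 3455/(-684180) + 217504/19 = 3455*(-1/684180) + 217504/19 = -691/136836 + 217504/19 = 29762364215/2599884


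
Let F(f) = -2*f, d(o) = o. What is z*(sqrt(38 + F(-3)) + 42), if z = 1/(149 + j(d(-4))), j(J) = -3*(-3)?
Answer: 21/79 + sqrt(11)/79 ≈ 0.30781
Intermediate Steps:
j(J) = 9
z = 1/158 (z = 1/(149 + 9) = 1/158 ≈ 0.0063291)
z*(sqrt(38 + F(-3)) + 42) = (sqrt(38 - 2*(-3)) + 42)/158 = (sqrt(38 + 6) + 42)/158 = (sqrt(44) + 42)/158 = (2*sqrt(11) + 42)/158 = (42 + 2*sqrt(11))/158 = 21/79 + sqrt(11)/79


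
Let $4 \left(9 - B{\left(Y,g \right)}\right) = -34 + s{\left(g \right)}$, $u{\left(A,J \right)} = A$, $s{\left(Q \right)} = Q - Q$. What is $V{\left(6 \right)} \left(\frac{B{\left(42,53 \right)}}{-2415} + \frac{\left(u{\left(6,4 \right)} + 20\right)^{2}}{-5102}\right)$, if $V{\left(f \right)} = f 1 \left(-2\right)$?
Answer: $\frac{98390}{58673} \approx 1.6769$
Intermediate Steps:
$s{\left(Q \right)} = 0$
$B{\left(Y,g \right)} = \frac{35}{2}$ ($B{\left(Y,g \right)} = 9 - \frac{-34 + 0}{4} = 9 - - \frac{17}{2} = 9 + \frac{17}{2} = \frac{35}{2}$)
$V{\left(f \right)} = - 2 f$ ($V{\left(f \right)} = f \left(-2\right) = - 2 f$)
$V{\left(6 \right)} \left(\frac{B{\left(42,53 \right)}}{-2415} + \frac{\left(u{\left(6,4 \right)} + 20\right)^{2}}{-5102}\right) = \left(-2\right) 6 \left(\frac{35}{2 \left(-2415\right)} + \frac{\left(6 + 20\right)^{2}}{-5102}\right) = - 12 \left(\frac{35}{2} \left(- \frac{1}{2415}\right) + 26^{2} \left(- \frac{1}{5102}\right)\right) = - 12 \left(- \frac{1}{138} + 676 \left(- \frac{1}{5102}\right)\right) = - 12 \left(- \frac{1}{138} - \frac{338}{2551}\right) = \left(-12\right) \left(- \frac{49195}{352038}\right) = \frac{98390}{58673}$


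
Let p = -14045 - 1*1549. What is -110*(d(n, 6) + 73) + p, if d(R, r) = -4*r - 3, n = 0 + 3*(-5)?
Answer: -20654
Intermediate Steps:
n = -15 (n = 0 - 15 = -15)
d(R, r) = -3 - 4*r
p = -15594 (p = -14045 - 1549 = -15594)
-110*(d(n, 6) + 73) + p = -110*((-3 - 4*6) + 73) - 15594 = -110*((-3 - 24) + 73) - 15594 = -110*(-27 + 73) - 15594 = -110*46 - 15594 = -5060 - 15594 = -20654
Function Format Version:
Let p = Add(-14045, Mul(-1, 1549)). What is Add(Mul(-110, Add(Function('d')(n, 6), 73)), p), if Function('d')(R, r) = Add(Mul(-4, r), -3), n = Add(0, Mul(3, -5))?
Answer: -20654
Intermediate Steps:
n = -15 (n = Add(0, -15) = -15)
Function('d')(R, r) = Add(-3, Mul(-4, r))
p = -15594 (p = Add(-14045, -1549) = -15594)
Add(Mul(-110, Add(Function('d')(n, 6), 73)), p) = Add(Mul(-110, Add(Add(-3, Mul(-4, 6)), 73)), -15594) = Add(Mul(-110, Add(Add(-3, -24), 73)), -15594) = Add(Mul(-110, Add(-27, 73)), -15594) = Add(Mul(-110, 46), -15594) = Add(-5060, -15594) = -20654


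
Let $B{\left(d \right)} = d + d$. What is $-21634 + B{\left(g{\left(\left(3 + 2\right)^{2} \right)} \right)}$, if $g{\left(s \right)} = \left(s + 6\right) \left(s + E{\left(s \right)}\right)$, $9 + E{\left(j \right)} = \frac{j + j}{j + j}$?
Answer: $-20580$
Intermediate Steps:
$E{\left(j \right)} = -8$ ($E{\left(j \right)} = -9 + \frac{j + j}{j + j} = -9 + \frac{2 j}{2 j} = -9 + 2 j \frac{1}{2 j} = -9 + 1 = -8$)
$g{\left(s \right)} = \left(-8 + s\right) \left(6 + s\right)$ ($g{\left(s \right)} = \left(s + 6\right) \left(s - 8\right) = \left(6 + s\right) \left(-8 + s\right) = \left(-8 + s\right) \left(6 + s\right)$)
$B{\left(d \right)} = 2 d$
$-21634 + B{\left(g{\left(\left(3 + 2\right)^{2} \right)} \right)} = -21634 + 2 \left(-48 + \left(\left(3 + 2\right)^{2}\right)^{2} - 2 \left(3 + 2\right)^{2}\right) = -21634 + 2 \left(-48 + \left(5^{2}\right)^{2} - 2 \cdot 5^{2}\right) = -21634 + 2 \left(-48 + 25^{2} - 50\right) = -21634 + 2 \left(-48 + 625 - 50\right) = -21634 + 2 \cdot 527 = -21634 + 1054 = -20580$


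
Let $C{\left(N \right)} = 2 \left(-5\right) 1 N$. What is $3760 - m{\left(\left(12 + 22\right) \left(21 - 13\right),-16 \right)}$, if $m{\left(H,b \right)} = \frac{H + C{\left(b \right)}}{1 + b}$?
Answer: $\frac{18944}{5} \approx 3788.8$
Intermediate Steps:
$C{\left(N \right)} = - 10 N$ ($C{\left(N \right)} = \left(-10\right) 1 N = - 10 N$)
$m{\left(H,b \right)} = \frac{H - 10 b}{1 + b}$
$3760 - m{\left(\left(12 + 22\right) \left(21 - 13\right),-16 \right)} = 3760 - \frac{\left(12 + 22\right) \left(21 - 13\right) - -160}{1 - 16} = 3760 - \frac{34 \cdot 8 + 160}{-15} = 3760 - - \frac{272 + 160}{15} = 3760 - \left(- \frac{1}{15}\right) 432 = 3760 - - \frac{144}{5} = 3760 + \frac{144}{5} = \frac{18944}{5}$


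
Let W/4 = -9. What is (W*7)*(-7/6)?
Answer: 294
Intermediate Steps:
W = -36 (W = 4*(-9) = -36)
(W*7)*(-7/6) = (-36*7)*(-7/6) = -(-1764)/6 = -252*(-7/6) = 294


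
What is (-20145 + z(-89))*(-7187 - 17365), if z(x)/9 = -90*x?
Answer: -1275353640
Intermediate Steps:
z(x) = -810*x (z(x) = 9*(-90*x) = -810*x)
(-20145 + z(-89))*(-7187 - 17365) = (-20145 - 810*(-89))*(-7187 - 17365) = (-20145 + 72090)*(-24552) = 51945*(-24552) = -1275353640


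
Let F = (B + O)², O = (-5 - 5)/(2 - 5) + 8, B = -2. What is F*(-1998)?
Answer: -174048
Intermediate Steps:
O = 34/3 (O = -10/(-3) + 8 = -10*(-⅓) + 8 = 10/3 + 8 = 34/3 ≈ 11.333)
F = 784/9 (F = (-2 + 34/3)² = (28/3)² = 784/9 ≈ 87.111)
F*(-1998) = (784/9)*(-1998) = -174048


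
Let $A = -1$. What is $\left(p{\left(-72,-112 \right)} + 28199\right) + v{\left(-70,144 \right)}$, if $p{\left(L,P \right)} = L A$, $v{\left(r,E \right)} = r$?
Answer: $28201$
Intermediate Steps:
$p{\left(L,P \right)} = - L$ ($p{\left(L,P \right)} = L \left(-1\right) = - L$)
$\left(p{\left(-72,-112 \right)} + 28199\right) + v{\left(-70,144 \right)} = \left(\left(-1\right) \left(-72\right) + 28199\right) - 70 = \left(72 + 28199\right) - 70 = 28271 - 70 = 28201$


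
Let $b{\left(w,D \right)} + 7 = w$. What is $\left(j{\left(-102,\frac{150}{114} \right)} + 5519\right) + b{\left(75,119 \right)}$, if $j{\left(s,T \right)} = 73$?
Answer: $5660$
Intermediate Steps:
$b{\left(w,D \right)} = -7 + w$
$\left(j{\left(-102,\frac{150}{114} \right)} + 5519\right) + b{\left(75,119 \right)} = \left(73 + 5519\right) + \left(-7 + 75\right) = 5592 + 68 = 5660$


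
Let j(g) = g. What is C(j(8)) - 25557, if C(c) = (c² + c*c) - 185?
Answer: -25614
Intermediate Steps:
C(c) = -185 + 2*c² (C(c) = (c² + c²) - 185 = 2*c² - 185 = -185 + 2*c²)
C(j(8)) - 25557 = (-185 + 2*8²) - 25557 = (-185 + 2*64) - 25557 = (-185 + 128) - 25557 = -57 - 25557 = -25614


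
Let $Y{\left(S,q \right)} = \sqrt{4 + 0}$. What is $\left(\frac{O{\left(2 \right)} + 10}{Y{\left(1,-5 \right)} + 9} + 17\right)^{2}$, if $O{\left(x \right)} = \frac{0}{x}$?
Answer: $\frac{38809}{121} \approx 320.74$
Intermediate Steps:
$Y{\left(S,q \right)} = 2$ ($Y{\left(S,q \right)} = \sqrt{4} = 2$)
$O{\left(x \right)} = 0$
$\left(\frac{O{\left(2 \right)} + 10}{Y{\left(1,-5 \right)} + 9} + 17\right)^{2} = \left(\frac{0 + 10}{2 + 9} + 17\right)^{2} = \left(\frac{10}{11} + 17\right)^{2} = \left(\frac{197}{11}\right)^{2} = \frac{38809}{121}$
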